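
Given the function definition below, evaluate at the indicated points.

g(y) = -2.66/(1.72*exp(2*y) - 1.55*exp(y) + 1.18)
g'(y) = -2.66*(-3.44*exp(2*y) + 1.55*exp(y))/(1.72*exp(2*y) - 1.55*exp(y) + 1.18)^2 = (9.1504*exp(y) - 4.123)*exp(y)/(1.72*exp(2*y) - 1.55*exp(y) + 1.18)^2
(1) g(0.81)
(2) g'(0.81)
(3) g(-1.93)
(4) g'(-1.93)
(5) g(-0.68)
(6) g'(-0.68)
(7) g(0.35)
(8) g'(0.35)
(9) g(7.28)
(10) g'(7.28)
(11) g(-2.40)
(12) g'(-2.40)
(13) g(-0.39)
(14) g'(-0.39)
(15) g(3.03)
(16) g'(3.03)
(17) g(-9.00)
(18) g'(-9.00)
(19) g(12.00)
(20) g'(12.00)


(1) = -0.42
(2) = 0.91
(3) = -2.68
(4) = -0.41
(5) = -3.18
(6) = 0.37
(7) = -1.09
(8) = 2.11
(9) = -0.00
(10) = 0.00
(11) = -2.52
(12) = -0.27
(13) = -2.89
(14) = 1.66
(15) = -0.00
(16) = 0.01
(17) = -2.25
(18) = -0.00
(19) = -0.00
(20) = 0.00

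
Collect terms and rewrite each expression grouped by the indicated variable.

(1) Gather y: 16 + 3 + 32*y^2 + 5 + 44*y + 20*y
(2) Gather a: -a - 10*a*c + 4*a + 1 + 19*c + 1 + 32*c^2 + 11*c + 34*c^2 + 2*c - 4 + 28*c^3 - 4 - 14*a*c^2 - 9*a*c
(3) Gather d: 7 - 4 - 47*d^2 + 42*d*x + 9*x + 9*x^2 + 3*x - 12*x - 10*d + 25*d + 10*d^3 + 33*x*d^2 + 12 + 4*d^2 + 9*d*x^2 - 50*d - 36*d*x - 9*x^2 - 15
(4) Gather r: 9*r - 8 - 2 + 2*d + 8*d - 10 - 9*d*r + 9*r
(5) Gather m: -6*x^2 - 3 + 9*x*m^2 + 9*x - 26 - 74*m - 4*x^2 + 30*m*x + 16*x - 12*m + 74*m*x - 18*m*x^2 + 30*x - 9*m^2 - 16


(1) = 32*y^2 + 64*y + 24
(2) = a*(-14*c^2 - 19*c + 3) + 28*c^3 + 66*c^2 + 32*c - 6
(3) = 10*d^3 + d^2*(33*x - 43) + d*(9*x^2 + 6*x - 35)
(4) = 10*d + r*(18 - 9*d) - 20
(5) = m^2*(9*x - 9) + m*(-18*x^2 + 104*x - 86) - 10*x^2 + 55*x - 45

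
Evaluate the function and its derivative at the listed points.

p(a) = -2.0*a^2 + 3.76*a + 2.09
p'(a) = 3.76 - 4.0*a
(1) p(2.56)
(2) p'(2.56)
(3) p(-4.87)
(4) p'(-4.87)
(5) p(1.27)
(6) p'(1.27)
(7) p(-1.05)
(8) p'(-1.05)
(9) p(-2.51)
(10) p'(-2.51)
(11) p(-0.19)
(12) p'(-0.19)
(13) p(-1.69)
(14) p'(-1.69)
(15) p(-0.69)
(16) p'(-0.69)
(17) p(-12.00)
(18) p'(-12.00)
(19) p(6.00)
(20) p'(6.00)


(1) = -1.39
(2) = -6.48
(3) = -63.66
(4) = 23.24
(5) = 3.64
(6) = -1.32
(7) = -4.06
(8) = 7.96
(9) = -19.95
(10) = 13.80
(11) = 1.30
(12) = 4.52
(13) = -9.98
(14) = 10.52
(15) = -1.46
(16) = 6.52
(17) = -331.03
(18) = 51.76
(19) = -47.35
(20) = -20.24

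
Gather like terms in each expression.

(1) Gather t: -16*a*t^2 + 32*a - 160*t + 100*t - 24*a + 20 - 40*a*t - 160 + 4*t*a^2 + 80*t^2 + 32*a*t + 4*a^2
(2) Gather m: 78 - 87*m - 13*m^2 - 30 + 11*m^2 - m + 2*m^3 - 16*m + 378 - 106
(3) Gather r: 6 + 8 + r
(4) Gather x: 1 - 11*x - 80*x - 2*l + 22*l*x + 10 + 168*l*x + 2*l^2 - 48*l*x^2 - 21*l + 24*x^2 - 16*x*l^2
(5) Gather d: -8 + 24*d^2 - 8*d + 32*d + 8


(1) = 4*a^2 + 8*a + t^2*(80 - 16*a) + t*(4*a^2 - 8*a - 60) - 140
(2) = 2*m^3 - 2*m^2 - 104*m + 320
(3) = r + 14
(4) = 2*l^2 - 23*l + x^2*(24 - 48*l) + x*(-16*l^2 + 190*l - 91) + 11
(5) = 24*d^2 + 24*d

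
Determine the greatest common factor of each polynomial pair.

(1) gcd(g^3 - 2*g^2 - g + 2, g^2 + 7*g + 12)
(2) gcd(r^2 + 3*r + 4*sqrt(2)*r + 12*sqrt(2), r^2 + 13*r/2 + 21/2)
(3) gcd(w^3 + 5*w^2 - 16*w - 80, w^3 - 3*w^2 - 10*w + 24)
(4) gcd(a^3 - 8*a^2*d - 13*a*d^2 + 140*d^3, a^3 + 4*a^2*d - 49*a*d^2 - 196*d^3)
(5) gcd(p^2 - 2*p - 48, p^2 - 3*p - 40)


(1) = 1
(2) = gcd((r + 3)*(r + 4*sqrt(2)), (r + 3)*(r + 7/2)) = r + 3
(3) = w - 4
(4) = gcd((a - 7*d)*(a - 5*d)*(a + 4*d), (a - 7*d)*(a + 4*d)*(a + 7*d)) = a^2 - 3*a*d - 28*d^2
(5) = gcd((p - 8)*(p + 6), (p - 8)*(p + 5)) = p - 8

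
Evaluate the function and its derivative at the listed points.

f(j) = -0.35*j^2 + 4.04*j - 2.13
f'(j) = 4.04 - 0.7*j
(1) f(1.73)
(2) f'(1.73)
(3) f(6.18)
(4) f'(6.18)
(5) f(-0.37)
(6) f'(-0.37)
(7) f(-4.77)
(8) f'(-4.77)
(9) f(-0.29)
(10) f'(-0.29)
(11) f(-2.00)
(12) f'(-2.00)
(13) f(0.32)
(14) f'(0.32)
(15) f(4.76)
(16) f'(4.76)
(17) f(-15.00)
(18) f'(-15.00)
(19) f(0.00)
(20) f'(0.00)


(1) = 3.81
(2) = 2.83
(3) = 9.47
(4) = -0.29
(5) = -3.67
(6) = 4.30
(7) = -29.36
(8) = 7.38
(9) = -3.33
(10) = 4.24
(11) = -11.61
(12) = 5.44
(13) = -0.87
(14) = 3.82
(15) = 9.17
(16) = 0.71
(17) = -141.48
(18) = 14.54
(19) = -2.13
(20) = 4.04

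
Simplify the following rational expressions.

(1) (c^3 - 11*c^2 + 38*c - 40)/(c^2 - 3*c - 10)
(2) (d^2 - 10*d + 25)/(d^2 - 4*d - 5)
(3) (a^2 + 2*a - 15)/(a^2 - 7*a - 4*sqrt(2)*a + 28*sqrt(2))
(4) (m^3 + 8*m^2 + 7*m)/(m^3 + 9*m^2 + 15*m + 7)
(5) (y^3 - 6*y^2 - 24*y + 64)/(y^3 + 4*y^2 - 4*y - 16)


(1) = (c^2 - 6*c + 8)/(c + 2)
(2) = (d - 5)/(d + 1)
(3) = (a^2 + 2*a - 15)/(a^2 + a*(-7 - 4*sqrt(2)) + 28*sqrt(2))
(4) = m/(m + 1)
(5) = (y - 8)/(y + 2)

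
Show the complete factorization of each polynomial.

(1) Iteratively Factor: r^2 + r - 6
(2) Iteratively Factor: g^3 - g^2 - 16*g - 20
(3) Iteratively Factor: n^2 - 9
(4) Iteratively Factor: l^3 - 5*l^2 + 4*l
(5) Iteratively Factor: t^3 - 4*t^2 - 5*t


(1) = (r - 2)*(r + 3)
(2) = (g + 2)*(g^2 - 3*g - 10) = (g - 5)*(g + 2)*(g + 2)
(3) = (n + 3)*(n - 3)
(4) = (l - 1)*(l^2 - 4*l) = (l - 4)*(l - 1)*(l)
(5) = (t)*(t^2 - 4*t - 5) = t*(t - 5)*(t + 1)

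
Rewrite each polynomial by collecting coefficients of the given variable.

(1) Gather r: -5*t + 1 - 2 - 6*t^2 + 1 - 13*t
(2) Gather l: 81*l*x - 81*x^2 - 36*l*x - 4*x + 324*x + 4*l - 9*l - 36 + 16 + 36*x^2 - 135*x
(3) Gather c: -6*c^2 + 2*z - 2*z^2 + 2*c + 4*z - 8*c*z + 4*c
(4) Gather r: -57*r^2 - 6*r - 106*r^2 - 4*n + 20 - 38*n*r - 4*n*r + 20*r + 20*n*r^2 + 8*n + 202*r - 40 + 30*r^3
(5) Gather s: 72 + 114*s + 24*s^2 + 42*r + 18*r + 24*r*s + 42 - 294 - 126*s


(1) = -6*t^2 - 18*t
(2) = l*(45*x - 5) - 45*x^2 + 185*x - 20
(3) = -6*c^2 + c*(6 - 8*z) - 2*z^2 + 6*z
(4) = 4*n + 30*r^3 + r^2*(20*n - 163) + r*(216 - 42*n) - 20
(5) = 60*r + 24*s^2 + s*(24*r - 12) - 180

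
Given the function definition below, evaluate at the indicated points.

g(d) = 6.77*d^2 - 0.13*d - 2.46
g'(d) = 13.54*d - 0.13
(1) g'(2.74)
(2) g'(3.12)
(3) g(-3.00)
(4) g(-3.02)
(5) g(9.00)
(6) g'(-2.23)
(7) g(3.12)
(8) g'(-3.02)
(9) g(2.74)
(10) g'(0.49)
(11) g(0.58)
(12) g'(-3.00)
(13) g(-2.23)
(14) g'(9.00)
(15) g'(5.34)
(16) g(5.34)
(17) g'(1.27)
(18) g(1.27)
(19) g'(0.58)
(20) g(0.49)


(1) = 36.97
(2) = 42.11
(3) = 58.86
(4) = 59.68
(5) = 544.74
(6) = -30.32
(7) = 63.04
(8) = -41.02
(9) = 48.01
(10) = 6.50
(11) = -0.26
(12) = -40.75
(13) = 31.50
(14) = 121.73
(15) = 72.17
(16) = 189.90
(17) = 17.07
(18) = 8.29
(19) = 7.72
(20) = -0.90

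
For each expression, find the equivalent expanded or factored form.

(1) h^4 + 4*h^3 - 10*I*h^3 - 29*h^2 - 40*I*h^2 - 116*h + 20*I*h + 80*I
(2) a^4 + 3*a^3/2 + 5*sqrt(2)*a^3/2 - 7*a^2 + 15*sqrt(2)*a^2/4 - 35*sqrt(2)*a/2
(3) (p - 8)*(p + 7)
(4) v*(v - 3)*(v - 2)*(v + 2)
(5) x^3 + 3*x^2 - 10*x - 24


(1) = (h + 4)*(h - 5*I)*(h - 4*I)*(h - I)
(2) = a*(a - 2)*(a + 7/2)*(a + 5*sqrt(2)/2)
(3) = p^2 - p - 56
(4) = v^4 - 3*v^3 - 4*v^2 + 12*v
(5) = (x - 3)*(x + 2)*(x + 4)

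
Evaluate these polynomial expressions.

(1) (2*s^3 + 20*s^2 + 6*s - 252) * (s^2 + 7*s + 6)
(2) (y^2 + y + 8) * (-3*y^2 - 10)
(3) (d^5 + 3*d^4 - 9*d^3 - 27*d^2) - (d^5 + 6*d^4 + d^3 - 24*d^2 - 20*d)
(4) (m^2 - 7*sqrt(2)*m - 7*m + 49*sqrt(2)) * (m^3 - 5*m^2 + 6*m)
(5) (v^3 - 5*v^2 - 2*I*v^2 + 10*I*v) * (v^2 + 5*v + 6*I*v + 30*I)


(1) = 2*s^5 + 34*s^4 + 158*s^3 - 90*s^2 - 1728*s - 1512
(2) = -3*y^4 - 3*y^3 - 34*y^2 - 10*y - 80
(3) = -3*d^4 - 10*d^3 - 3*d^2 + 20*d
(4) = m^5 - 12*m^4 - 7*sqrt(2)*m^4 + 41*m^3 + 84*sqrt(2)*m^3 - 287*sqrt(2)*m^2 - 42*m^2 + 294*sqrt(2)*m
(5) = v^5 + 4*I*v^4 - 13*v^3 - 100*I*v^2 - 300*v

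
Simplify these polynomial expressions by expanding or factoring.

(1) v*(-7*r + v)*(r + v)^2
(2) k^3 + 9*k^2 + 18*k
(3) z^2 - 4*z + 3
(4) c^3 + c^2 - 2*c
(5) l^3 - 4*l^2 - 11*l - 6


(1) = -7*r^3*v - 13*r^2*v^2 - 5*r*v^3 + v^4
(2) = k*(k + 3)*(k + 6)
(3) = (z - 3)*(z - 1)
(4) = c*(c - 1)*(c + 2)
(5) = (l - 6)*(l + 1)^2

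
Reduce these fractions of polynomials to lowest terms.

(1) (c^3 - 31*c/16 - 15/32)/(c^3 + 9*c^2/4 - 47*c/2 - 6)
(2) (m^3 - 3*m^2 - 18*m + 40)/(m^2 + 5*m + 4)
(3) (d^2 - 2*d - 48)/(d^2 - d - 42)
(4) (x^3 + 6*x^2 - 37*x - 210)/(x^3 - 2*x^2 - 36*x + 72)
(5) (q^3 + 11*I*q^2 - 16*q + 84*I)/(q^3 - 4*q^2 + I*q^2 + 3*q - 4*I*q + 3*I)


(1) = (8*c^2 - 2*c - 15)/(8*c^2 + 16*c - 192)
(2) = (m^2 - 7*m + 10)/(m + 1)
(3) = (d - 8)/(d - 7)
(4) = (x^2 + 12*x + 35)/(x^2 + 4*x - 12)
(5) = (q^3 + 11*I*q^2 - 16*q + 84*I)/(q^3 + q^2*(-4 + I) + q*(3 - 4*I) + 3*I)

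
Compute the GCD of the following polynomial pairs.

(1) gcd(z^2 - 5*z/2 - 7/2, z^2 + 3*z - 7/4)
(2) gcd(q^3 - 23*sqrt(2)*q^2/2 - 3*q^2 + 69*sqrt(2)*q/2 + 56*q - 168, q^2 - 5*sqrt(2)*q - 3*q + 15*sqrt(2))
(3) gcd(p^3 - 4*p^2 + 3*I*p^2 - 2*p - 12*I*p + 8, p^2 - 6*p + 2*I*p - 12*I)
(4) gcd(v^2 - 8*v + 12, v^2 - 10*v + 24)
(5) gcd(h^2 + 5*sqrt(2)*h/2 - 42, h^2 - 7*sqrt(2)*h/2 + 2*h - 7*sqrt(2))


(1) = gcd((z - 7/2)*(z + 1), (z - 1/2)*(z + 7/2)) = 1
(2) = gcd((q - 3)*(q - 8*sqrt(2))*(q - 7*sqrt(2)/2), (q - 3)*(q - 5*sqrt(2))) = q - 3
(3) = p + 2*I
(4) = v - 6
(5) = gcd((h - 7*sqrt(2)/2)*(h + 6*sqrt(2)), (h + 2)*(h - 7*sqrt(2)/2)) = h - 7*sqrt(2)/2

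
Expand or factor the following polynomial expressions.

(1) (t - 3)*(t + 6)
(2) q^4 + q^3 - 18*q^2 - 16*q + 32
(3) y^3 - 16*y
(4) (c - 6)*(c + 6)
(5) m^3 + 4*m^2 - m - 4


(1) = t^2 + 3*t - 18
(2) = (q - 4)*(q - 1)*(q + 2)*(q + 4)
(3) = y*(y - 4)*(y + 4)
(4) = c^2 - 36
(5) = (m - 1)*(m + 1)*(m + 4)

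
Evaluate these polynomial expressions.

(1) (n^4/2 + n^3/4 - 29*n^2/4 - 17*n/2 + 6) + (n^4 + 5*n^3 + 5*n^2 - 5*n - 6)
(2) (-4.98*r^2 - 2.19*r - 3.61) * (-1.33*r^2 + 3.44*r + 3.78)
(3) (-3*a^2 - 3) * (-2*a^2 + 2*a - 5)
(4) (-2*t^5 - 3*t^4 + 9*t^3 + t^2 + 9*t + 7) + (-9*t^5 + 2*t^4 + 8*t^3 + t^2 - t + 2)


(1) = 3*n^4/2 + 21*n^3/4 - 9*n^2/4 - 27*n/2
(2) = 6.6234*r^4 - 14.2185*r^3 - 21.5567*r^2 - 20.6966*r - 13.6458
(3) = 6*a^4 - 6*a^3 + 21*a^2 - 6*a + 15
(4) = -11*t^5 - t^4 + 17*t^3 + 2*t^2 + 8*t + 9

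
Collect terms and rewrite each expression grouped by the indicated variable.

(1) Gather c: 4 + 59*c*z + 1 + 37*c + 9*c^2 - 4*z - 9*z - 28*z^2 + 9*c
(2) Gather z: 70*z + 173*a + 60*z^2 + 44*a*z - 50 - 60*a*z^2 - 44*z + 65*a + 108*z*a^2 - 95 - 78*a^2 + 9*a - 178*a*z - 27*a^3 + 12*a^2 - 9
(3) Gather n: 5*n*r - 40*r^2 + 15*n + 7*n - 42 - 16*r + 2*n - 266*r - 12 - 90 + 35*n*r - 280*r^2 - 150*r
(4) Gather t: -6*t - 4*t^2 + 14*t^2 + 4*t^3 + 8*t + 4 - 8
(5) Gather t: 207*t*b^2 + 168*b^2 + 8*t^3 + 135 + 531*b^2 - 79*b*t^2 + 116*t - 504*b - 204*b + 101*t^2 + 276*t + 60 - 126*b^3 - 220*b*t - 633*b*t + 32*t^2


(1) = 9*c^2 + c*(59*z + 46) - 28*z^2 - 13*z + 5
(2) = -27*a^3 - 66*a^2 + 247*a + z^2*(60 - 60*a) + z*(108*a^2 - 134*a + 26) - 154
(3) = n*(40*r + 24) - 320*r^2 - 432*r - 144
(4) = 4*t^3 + 10*t^2 + 2*t - 4
(5) = -126*b^3 + 699*b^2 - 708*b + 8*t^3 + t^2*(133 - 79*b) + t*(207*b^2 - 853*b + 392) + 195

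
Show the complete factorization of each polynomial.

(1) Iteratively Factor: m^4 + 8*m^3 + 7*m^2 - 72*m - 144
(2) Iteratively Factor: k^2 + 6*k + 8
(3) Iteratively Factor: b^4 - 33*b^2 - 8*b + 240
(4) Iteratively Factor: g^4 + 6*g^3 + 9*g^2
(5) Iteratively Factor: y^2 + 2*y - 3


(1) = (m - 3)*(m^3 + 11*m^2 + 40*m + 48) = (m - 3)*(m + 4)*(m^2 + 7*m + 12) = (m - 3)*(m + 4)^2*(m + 3)
(2) = (k + 2)*(k + 4)
(3) = (b + 4)*(b^3 - 4*b^2 - 17*b + 60) = (b + 4)^2*(b^2 - 8*b + 15) = (b - 3)*(b + 4)^2*(b - 5)
(4) = (g + 3)*(g^3 + 3*g^2) = g*(g + 3)*(g^2 + 3*g) = g^2*(g + 3)*(g + 3)
(5) = (y - 1)*(y + 3)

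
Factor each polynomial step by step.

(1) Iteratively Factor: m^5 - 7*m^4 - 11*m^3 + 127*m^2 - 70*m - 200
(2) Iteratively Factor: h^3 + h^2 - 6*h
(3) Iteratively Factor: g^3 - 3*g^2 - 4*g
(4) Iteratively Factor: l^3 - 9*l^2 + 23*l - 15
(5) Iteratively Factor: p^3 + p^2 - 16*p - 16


(1) = (m - 2)*(m^4 - 5*m^3 - 21*m^2 + 85*m + 100) = (m - 5)*(m - 2)*(m^3 - 21*m - 20) = (m - 5)*(m - 2)*(m + 4)*(m^2 - 4*m - 5) = (m - 5)^2*(m - 2)*(m + 4)*(m + 1)
(2) = (h)*(h^2 + h - 6) = h*(h - 2)*(h + 3)
(3) = (g - 4)*(g^2 + g) = g*(g - 4)*(g + 1)
(4) = (l - 1)*(l^2 - 8*l + 15) = (l - 3)*(l - 1)*(l - 5)
(5) = (p + 4)*(p^2 - 3*p - 4) = (p - 4)*(p + 4)*(p + 1)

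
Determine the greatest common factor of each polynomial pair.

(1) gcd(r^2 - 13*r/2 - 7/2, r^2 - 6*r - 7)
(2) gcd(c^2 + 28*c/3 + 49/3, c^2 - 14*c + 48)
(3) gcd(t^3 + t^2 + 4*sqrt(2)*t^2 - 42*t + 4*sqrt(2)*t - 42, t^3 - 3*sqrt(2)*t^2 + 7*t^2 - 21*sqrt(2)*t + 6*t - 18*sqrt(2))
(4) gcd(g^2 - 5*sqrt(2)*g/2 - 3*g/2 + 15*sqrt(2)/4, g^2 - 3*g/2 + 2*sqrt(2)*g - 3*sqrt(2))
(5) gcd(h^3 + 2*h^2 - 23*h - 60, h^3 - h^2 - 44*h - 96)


(1) = gcd((r - 7)*(r + 1/2), (r - 7)*(r + 1)) = r - 7
(2) = gcd((c + 7/3)*(c + 7), (c - 8)*(c - 6)) = 1
(3) = gcd((t + 1)*(t - 3*sqrt(2))*(t + 7*sqrt(2)), (t + 1)*(t + 6)*(t - 3*sqrt(2))) = t^2 + t*(1 - 3*sqrt(2)) - 3*sqrt(2)
(4) = gcd((g - 3/2)*(g - 5*sqrt(2)/2), (g - 3/2)*(g + 2*sqrt(2))) = g - 3/2
(5) = h^2 + 7*h + 12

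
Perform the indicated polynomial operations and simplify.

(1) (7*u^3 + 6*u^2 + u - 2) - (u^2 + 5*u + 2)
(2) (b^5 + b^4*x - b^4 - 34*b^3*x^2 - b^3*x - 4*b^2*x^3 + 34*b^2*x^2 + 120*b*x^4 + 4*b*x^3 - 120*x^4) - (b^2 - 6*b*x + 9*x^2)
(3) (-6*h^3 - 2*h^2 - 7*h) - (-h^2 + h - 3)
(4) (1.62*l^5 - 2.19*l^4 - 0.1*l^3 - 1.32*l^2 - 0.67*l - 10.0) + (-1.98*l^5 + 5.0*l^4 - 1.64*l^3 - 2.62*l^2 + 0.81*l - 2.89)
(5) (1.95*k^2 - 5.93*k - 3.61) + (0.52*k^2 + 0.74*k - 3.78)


(1) = 7*u^3 + 5*u^2 - 4*u - 4
(2) = b^5 + b^4*x - b^4 - 34*b^3*x^2 - b^3*x - 4*b^2*x^3 + 34*b^2*x^2 - b^2 + 120*b*x^4 + 4*b*x^3 + 6*b*x - 120*x^4 - 9*x^2
(3) = -6*h^3 - h^2 - 8*h + 3
(4) = -0.36*l^5 + 2.81*l^4 - 1.74*l^3 - 3.94*l^2 + 0.14*l - 12.89
(5) = 2.47*k^2 - 5.19*k - 7.39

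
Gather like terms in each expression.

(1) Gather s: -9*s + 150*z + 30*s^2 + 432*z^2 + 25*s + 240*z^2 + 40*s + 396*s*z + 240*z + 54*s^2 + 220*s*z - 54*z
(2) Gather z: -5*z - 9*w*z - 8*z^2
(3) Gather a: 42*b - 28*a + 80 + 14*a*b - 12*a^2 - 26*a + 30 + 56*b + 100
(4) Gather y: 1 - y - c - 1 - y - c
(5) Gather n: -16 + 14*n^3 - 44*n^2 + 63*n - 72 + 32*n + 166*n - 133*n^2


(1) = 84*s^2 + s*(616*z + 56) + 672*z^2 + 336*z
(2) = -8*z^2 + z*(-9*w - 5)
(3) = -12*a^2 + a*(14*b - 54) + 98*b + 210
(4) = -2*c - 2*y
(5) = 14*n^3 - 177*n^2 + 261*n - 88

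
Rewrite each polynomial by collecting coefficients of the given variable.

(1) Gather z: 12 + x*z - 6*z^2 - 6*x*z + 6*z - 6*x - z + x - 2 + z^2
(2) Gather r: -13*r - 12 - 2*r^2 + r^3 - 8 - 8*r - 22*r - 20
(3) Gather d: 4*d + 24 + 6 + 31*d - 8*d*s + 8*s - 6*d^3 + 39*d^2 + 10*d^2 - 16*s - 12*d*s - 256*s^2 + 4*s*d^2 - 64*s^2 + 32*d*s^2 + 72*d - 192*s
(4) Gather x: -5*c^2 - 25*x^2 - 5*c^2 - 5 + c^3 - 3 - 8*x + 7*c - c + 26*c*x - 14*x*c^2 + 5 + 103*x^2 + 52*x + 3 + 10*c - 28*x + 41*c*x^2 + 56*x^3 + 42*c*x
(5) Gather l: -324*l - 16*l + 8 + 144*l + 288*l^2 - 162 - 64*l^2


(1) = -5*x - 5*z^2 + z*(5 - 5*x) + 10
(2) = r^3 - 2*r^2 - 43*r - 40
(3) = -6*d^3 + d^2*(4*s + 49) + d*(32*s^2 - 20*s + 107) - 320*s^2 - 200*s + 30
(4) = c^3 - 10*c^2 + 16*c + 56*x^3 + x^2*(41*c + 78) + x*(-14*c^2 + 68*c + 16)
(5) = 224*l^2 - 196*l - 154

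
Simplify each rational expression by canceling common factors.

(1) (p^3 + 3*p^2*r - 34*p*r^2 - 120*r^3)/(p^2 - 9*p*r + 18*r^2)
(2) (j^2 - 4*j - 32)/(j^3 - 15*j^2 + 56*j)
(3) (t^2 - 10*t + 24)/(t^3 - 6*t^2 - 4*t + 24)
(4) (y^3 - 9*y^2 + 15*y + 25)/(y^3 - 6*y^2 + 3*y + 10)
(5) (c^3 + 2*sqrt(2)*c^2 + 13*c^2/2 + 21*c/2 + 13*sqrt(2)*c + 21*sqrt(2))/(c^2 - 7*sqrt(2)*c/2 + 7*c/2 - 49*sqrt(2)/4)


(1) = (p^2 + 9*p*r + 20*r^2)/(p - 3*r)
(2) = (j + 4)/(j^2 - 7*j)
(3) = (t - 4)/(t^2 - 4)
(4) = (y - 5)/(y - 2)
(5) = (8*c^2 + c*(16*sqrt(2) + 24) + 48*sqrt(2))/(8*c - 28*sqrt(2))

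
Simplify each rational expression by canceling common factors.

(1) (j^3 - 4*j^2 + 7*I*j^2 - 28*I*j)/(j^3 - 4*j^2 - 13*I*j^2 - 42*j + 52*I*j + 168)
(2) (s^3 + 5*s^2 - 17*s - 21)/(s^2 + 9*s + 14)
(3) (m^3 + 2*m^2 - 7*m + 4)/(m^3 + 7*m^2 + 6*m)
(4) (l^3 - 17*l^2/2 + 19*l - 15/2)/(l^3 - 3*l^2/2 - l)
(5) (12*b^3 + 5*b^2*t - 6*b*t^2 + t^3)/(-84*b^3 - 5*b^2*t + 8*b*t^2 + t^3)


(1) = (j^2 + 7*I*j)/(j^2 - 13*I*j - 42)
(2) = (s^2 - 2*s - 3)/(s + 2)
(3) = (m^3 + 2*m^2 - 7*m + 4)/(m^3 + 7*m^2 + 6*m)
(4) = (2*l^3 - 17*l^2 + 38*l - 15)/(2*l^3 - 3*l^2 - 2*l)
(5) = (-4*b^2 - 3*b*t + t^2)/(28*b^2 + 11*b*t + t^2)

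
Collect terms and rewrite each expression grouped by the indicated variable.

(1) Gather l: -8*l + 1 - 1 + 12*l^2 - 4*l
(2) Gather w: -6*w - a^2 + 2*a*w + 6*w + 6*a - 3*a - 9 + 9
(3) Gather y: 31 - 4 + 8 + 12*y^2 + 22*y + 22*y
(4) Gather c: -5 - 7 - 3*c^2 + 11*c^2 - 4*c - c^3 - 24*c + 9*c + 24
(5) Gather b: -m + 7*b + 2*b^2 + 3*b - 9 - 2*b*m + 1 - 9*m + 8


(1) = 12*l^2 - 12*l
(2) = -a^2 + 2*a*w + 3*a
(3) = 12*y^2 + 44*y + 35
(4) = -c^3 + 8*c^2 - 19*c + 12
(5) = 2*b^2 + b*(10 - 2*m) - 10*m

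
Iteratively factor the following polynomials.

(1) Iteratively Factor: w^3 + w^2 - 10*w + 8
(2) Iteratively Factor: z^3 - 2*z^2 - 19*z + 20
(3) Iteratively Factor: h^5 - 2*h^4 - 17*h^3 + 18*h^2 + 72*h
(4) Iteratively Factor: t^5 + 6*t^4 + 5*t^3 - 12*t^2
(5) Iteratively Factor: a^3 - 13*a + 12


(1) = (w - 1)*(w^2 + 2*w - 8) = (w - 2)*(w - 1)*(w + 4)
(2) = (z + 4)*(z^2 - 6*z + 5) = (z - 1)*(z + 4)*(z - 5)
(3) = (h - 3)*(h^4 + h^3 - 14*h^2 - 24*h) = (h - 3)*(h + 3)*(h^3 - 2*h^2 - 8*h) = (h - 3)*(h + 2)*(h + 3)*(h^2 - 4*h) = h*(h - 3)*(h + 2)*(h + 3)*(h - 4)
(4) = (t - 1)*(t^4 + 7*t^3 + 12*t^2) = t*(t - 1)*(t^3 + 7*t^2 + 12*t) = t*(t - 1)*(t + 4)*(t^2 + 3*t) = t^2*(t - 1)*(t + 4)*(t + 3)
(5) = (a - 3)*(a^2 + 3*a - 4) = (a - 3)*(a - 1)*(a + 4)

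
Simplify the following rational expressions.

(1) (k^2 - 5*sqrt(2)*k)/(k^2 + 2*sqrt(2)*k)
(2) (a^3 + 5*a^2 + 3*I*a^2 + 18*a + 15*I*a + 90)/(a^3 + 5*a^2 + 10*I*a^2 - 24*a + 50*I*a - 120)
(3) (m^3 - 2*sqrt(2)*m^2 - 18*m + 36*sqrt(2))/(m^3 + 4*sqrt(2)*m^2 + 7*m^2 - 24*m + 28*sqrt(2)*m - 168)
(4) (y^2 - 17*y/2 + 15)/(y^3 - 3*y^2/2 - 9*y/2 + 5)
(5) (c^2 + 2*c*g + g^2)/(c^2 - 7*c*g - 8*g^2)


(1) = (k - 5*sqrt(2))/(k + 2*sqrt(2))
(2) = (a - 3*I)/(a + 4*I)
(3) = (m^2 - 18)/(m^2 + m*(7 + 6*sqrt(2)) + 42*sqrt(2))
(4) = (y - 6)/(y^2 + y - 2)
(5) = (c + g)/(c - 8*g)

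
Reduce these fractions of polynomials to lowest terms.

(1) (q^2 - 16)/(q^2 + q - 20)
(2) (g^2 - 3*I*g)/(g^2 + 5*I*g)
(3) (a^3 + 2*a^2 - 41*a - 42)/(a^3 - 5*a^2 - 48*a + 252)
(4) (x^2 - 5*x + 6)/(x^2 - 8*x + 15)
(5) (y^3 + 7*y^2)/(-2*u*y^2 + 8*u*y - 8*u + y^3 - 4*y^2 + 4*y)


(1) = (q + 4)/(q + 5)
(2) = (g - 3*I)/(g + 5*I)
(3) = (a + 1)/(a - 6)
(4) = (x - 2)/(x - 5)
(5) = (y^3 + 7*y^2)/(-2*u*y^2 + 8*u*y - 8*u + y^3 - 4*y^2 + 4*y)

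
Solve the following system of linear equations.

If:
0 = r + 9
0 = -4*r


Then:
No Solution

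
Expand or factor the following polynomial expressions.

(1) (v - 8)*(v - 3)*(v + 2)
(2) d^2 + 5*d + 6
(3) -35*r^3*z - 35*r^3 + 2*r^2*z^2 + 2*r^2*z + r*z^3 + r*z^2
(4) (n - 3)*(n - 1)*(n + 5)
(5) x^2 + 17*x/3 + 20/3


(1) = v^3 - 9*v^2 + 2*v + 48
(2) = (d + 2)*(d + 3)
(3) = (-5*r + z)*(7*r + z)*(r*z + r)
(4) = n^3 + n^2 - 17*n + 15
(5) = (x + 5/3)*(x + 4)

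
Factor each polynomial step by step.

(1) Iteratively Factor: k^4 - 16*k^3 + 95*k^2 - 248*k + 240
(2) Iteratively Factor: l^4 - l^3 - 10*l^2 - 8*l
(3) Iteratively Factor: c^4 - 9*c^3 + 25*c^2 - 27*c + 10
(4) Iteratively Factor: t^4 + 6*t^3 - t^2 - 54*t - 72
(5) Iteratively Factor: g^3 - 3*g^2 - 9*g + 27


(1) = (k - 4)*(k^3 - 12*k^2 + 47*k - 60) = (k - 5)*(k - 4)*(k^2 - 7*k + 12) = (k - 5)*(k - 4)*(k - 3)*(k - 4)
(2) = (l + 1)*(l^3 - 2*l^2 - 8*l) = (l + 1)*(l + 2)*(l^2 - 4*l) = (l - 4)*(l + 1)*(l + 2)*(l)
(3) = (c - 1)*(c^3 - 8*c^2 + 17*c - 10) = (c - 1)^2*(c^2 - 7*c + 10) = (c - 5)*(c - 1)^2*(c - 2)
(4) = (t + 2)*(t^3 + 4*t^2 - 9*t - 36) = (t + 2)*(t + 4)*(t^2 - 9) = (t - 3)*(t + 2)*(t + 4)*(t + 3)
(5) = (g - 3)*(g^2 - 9) = (g - 3)^2*(g + 3)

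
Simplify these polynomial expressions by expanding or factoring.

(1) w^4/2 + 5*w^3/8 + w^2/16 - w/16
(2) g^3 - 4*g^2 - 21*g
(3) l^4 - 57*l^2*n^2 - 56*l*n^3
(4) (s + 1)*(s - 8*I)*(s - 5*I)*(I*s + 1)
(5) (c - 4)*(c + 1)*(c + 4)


(1) = w*(w/2 + 1/2)*(w - 1/4)*(w + 1/2)
(2) = g*(g - 7)*(g + 3)
(3) = l*(l - 8*n)*(l + n)*(l + 7*n)
(4) = I*s^4 + 14*s^3 + I*s^3 + 14*s^2 - 53*I*s^2 - 40*s - 53*I*s - 40
(5) = c^3 + c^2 - 16*c - 16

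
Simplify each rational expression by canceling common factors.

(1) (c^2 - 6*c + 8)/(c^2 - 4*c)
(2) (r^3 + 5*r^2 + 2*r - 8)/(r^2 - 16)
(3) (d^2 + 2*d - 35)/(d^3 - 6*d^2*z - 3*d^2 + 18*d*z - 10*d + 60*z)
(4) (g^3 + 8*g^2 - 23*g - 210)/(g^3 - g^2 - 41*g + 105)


(1) = (c - 2)/c
(2) = (r^2 + r - 2)/(r - 4)
(3) = (-d - 7)/(-d^2 + 6*d*z - 2*d + 12*z)
(4) = (g + 6)/(g - 3)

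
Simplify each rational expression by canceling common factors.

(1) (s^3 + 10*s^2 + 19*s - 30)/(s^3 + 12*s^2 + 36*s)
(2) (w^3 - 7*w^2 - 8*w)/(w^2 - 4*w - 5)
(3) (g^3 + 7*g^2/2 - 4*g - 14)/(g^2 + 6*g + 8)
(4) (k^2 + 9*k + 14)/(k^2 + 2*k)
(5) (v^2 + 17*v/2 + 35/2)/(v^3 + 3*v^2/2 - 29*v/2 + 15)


(1) = (s^2 + 4*s - 5)/(s^2 + 6*s)
(2) = (w^2 - 8*w)/(w - 5)
(3) = (2*g^2 + 3*g - 14)/(2*g + 8)
(4) = (k + 7)/k
(5) = (2*v + 7)/(2*v^2 - 7*v + 6)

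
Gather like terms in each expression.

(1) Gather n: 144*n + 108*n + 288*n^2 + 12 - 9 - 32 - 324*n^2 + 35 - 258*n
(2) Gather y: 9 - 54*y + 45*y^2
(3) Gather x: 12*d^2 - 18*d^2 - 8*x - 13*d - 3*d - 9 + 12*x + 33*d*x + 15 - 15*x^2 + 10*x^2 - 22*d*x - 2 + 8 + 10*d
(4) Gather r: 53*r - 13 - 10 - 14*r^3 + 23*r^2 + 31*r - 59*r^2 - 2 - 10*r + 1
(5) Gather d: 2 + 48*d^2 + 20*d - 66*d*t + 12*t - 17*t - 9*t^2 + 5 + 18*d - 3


(1) = -36*n^2 - 6*n + 6
(2) = 45*y^2 - 54*y + 9
(3) = -6*d^2 - 6*d - 5*x^2 + x*(11*d + 4) + 12
(4) = -14*r^3 - 36*r^2 + 74*r - 24
(5) = 48*d^2 + d*(38 - 66*t) - 9*t^2 - 5*t + 4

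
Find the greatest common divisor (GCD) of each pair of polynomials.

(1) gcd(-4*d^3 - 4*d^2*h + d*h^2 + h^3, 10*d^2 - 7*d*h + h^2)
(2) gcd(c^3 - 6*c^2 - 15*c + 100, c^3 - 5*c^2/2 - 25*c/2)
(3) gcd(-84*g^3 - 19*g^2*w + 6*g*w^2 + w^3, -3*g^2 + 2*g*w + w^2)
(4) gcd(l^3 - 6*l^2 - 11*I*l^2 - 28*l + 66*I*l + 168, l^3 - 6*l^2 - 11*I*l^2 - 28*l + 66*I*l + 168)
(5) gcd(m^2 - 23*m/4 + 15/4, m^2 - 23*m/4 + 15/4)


(1) = gcd((-2*d + h)*(d + h)*(2*d + h), (-5*d + h)*(-2*d + h)) = 2*d - h
(2) = gcd((c - 5)^2*(c + 4), c*(c - 5)*(c + 5/2)) = c - 5
(3) = gcd((-4*g + w)*(3*g + w)*(7*g + w), (-g + w)*(3*g + w)) = 3*g + w
(4) = l^3 + l^2*(-6 - 11*I) + l*(-28 + 66*I) + 168
(5) = gcd((m - 5)*(m - 3/4), (m - 5)*(m - 3/4)) = m^2 - 23*m/4 + 15/4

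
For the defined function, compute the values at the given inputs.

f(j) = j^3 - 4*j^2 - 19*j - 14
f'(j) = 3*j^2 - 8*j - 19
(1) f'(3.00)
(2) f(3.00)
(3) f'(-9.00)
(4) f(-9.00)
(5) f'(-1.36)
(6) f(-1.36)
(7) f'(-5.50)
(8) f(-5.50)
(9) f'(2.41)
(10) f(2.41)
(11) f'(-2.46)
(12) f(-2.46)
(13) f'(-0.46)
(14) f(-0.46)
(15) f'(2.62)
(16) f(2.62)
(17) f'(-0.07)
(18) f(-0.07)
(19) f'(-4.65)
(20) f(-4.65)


(1) = -16.00
(2) = -80.00
(3) = 296.00
(4) = -896.00
(5) = -2.57
(6) = 1.93
(7) = 115.75
(8) = -196.88
(9) = -20.86
(10) = -69.02
(11) = 18.83
(12) = -6.35
(13) = -14.69
(14) = -6.20
(15) = -19.37
(16) = -73.25
(17) = -18.43
(18) = -12.69
(19) = 83.07
(20) = -112.68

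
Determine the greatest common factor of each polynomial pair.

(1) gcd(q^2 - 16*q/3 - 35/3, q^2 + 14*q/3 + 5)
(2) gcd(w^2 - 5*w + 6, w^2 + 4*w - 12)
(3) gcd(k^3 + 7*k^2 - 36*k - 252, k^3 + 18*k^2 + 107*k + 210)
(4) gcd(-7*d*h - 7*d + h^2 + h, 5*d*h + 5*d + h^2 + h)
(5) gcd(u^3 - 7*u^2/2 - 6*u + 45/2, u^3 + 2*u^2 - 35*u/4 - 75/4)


(1) = gcd((q - 7)*(q + 5/3), (q + 5/3)*(q + 3)) = q + 5/3
(2) = gcd((w - 3)*(w - 2), (w - 2)*(w + 6)) = w - 2
(3) = gcd((k - 6)*(k + 6)*(k + 7), (k + 5)*(k + 6)*(k + 7)) = k^2 + 13*k + 42
(4) = h + 1
(5) = gcd((u - 3)^2*(u + 5/2), (u - 3)*(u + 5/2)^2) = u^2 - u/2 - 15/2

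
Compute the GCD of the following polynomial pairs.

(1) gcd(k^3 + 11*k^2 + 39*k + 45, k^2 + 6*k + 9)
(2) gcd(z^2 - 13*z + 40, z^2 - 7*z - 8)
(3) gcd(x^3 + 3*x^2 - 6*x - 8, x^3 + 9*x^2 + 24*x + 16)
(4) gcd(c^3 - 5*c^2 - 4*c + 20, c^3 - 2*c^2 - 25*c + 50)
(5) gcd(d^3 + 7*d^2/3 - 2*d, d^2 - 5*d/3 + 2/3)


(1) = k^2 + 6*k + 9
(2) = z - 8
(3) = x^2 + 5*x + 4
(4) = gcd((c - 5)*(c - 2)*(c + 2), (c - 5)*(c - 2)*(c + 5)) = c^2 - 7*c + 10
(5) = gcd(d*(d - 2/3)*(d + 3), (d - 1)*(d - 2/3)) = d - 2/3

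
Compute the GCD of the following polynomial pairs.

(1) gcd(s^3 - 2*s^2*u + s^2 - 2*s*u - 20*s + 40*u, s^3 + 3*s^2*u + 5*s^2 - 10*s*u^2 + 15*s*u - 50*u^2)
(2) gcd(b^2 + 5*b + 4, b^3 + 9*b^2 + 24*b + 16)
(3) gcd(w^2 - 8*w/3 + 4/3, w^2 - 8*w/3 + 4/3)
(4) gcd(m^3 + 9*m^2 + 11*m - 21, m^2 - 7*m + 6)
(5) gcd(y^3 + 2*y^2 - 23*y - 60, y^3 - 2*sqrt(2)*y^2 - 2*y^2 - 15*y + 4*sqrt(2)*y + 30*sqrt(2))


(1) = s^2 - 2*s*u + 5*s - 10*u
(2) = b^2 + 5*b + 4
(3) = w^2 - 8*w/3 + 4/3
(4) = m - 1
(5) = y^2 - 2*y - 15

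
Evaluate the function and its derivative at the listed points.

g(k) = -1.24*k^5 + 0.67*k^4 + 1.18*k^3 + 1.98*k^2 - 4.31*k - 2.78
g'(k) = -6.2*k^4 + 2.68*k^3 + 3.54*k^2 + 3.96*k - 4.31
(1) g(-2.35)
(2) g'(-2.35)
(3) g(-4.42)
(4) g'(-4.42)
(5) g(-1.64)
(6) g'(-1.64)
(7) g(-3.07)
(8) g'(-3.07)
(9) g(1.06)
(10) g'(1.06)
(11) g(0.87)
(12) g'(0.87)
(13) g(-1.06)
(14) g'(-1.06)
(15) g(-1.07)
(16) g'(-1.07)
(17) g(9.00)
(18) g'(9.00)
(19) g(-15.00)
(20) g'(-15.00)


(1) = 112.27
(2) = -217.93
(3) = 2300.64
(4) = -2550.43
(5) = 23.97
(6) = -57.96
(7) = 392.64
(8) = -611.39
(9) = -4.53
(10) = -0.77
(11) = -4.49
(12) = 0.03
(13) = 5.11
(14) = -15.55
(15) = 5.27
(16) = -15.90
(17) = -67845.86
(18) = -38406.41
(19) = 972068.62
(20) = -322187.21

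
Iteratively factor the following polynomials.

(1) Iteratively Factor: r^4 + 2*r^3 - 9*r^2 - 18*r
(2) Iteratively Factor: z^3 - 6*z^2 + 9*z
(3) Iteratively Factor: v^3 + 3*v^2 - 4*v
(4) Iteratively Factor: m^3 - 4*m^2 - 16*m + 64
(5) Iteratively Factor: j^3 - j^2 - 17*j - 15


(1) = (r + 3)*(r^3 - r^2 - 6*r) = r*(r + 3)*(r^2 - r - 6) = r*(r - 3)*(r + 3)*(r + 2)
(2) = (z - 3)*(z^2 - 3*z) = (z - 3)^2*(z)
(3) = (v - 1)*(v^2 + 4*v) = (v - 1)*(v + 4)*(v)
(4) = (m - 4)*(m^2 - 16) = (m - 4)*(m + 4)*(m - 4)
(5) = (j - 5)*(j^2 + 4*j + 3) = (j - 5)*(j + 3)*(j + 1)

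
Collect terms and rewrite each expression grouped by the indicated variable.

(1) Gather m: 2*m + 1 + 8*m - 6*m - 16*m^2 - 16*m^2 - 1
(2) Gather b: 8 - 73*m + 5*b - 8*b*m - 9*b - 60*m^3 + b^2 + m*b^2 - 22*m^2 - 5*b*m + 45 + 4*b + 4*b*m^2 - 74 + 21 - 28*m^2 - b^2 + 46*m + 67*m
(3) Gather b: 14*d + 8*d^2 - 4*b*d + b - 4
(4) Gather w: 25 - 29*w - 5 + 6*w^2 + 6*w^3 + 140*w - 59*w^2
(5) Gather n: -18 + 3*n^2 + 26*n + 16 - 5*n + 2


(1) = -32*m^2 + 4*m
(2) = b^2*m + b*(4*m^2 - 13*m) - 60*m^3 - 50*m^2 + 40*m
(3) = b*(1 - 4*d) + 8*d^2 + 14*d - 4
(4) = 6*w^3 - 53*w^2 + 111*w + 20
(5) = 3*n^2 + 21*n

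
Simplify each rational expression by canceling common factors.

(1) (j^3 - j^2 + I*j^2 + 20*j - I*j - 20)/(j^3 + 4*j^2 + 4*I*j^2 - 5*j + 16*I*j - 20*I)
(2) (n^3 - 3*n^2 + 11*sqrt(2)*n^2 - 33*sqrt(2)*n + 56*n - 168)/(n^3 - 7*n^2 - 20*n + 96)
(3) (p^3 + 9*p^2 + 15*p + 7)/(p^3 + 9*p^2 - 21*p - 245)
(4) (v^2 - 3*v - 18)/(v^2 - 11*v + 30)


(1) = (j^2 + I*j + 20)/(j^2 + j*(5 + 4*I) + 20*I)
(2) = (n^2 + 11*sqrt(2)*n + 56)/(n^2 - 4*n - 32)
(3) = (p^2 + 2*p + 1)/(p^2 + 2*p - 35)
(4) = (v + 3)/(v - 5)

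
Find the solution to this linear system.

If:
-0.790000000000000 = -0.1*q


Then:
q = 7.90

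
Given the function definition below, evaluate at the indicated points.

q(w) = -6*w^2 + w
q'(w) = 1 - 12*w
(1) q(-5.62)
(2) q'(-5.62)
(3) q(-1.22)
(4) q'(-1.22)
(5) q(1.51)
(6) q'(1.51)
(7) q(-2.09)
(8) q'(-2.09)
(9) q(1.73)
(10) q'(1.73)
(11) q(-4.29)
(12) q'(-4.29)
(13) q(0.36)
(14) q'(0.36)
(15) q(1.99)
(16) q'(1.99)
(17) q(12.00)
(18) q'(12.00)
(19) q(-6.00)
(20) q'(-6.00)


(1) = -195.13
(2) = 68.44
(3) = -10.15
(4) = 15.64
(5) = -12.17
(6) = -17.12
(7) = -28.30
(8) = 26.08
(9) = -16.23
(10) = -19.76
(11) = -114.71
(12) = 52.48
(13) = -0.42
(14) = -3.32
(15) = -21.77
(16) = -22.88
(17) = -852.00
(18) = -143.00
(19) = -222.00
(20) = 73.00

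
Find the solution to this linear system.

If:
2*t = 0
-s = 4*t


Then:
s = 0
t = 0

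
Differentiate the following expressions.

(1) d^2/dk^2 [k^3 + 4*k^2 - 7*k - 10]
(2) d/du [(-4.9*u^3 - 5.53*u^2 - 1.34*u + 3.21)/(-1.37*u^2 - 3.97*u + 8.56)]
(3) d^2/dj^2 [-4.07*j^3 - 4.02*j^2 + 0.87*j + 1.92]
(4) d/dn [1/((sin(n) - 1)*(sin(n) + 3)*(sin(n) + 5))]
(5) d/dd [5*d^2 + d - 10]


(1) = 6*k + 8
(2) = (6.713*u^4 + 38.906*u^3 - 105.7137*u^2 - 85.8782*u + 1.2733)/(1.8769*u^4 + 10.8778*u^3 - 7.6935*u^2 - 67.9664*u + 73.2736)
(3) = -24.42*j - 8.04
(4) = (-14*sin(n) + 3*cos(n)^2 - 10)*cos(n)/((sin(n) - 1)^2*(sin(n) + 3)^2*(sin(n) + 5)^2)
(5) = 10*d + 1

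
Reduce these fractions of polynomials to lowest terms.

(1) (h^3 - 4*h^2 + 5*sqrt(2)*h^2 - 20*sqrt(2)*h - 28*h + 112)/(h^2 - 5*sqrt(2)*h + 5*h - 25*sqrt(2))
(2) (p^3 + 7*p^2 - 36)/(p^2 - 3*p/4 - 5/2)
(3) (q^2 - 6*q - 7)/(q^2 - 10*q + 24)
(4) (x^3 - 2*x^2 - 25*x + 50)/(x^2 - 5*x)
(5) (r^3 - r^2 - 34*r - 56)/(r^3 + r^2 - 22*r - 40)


(1) = (h^3 + h^2*(-4 + 5*sqrt(2)) + h*(-20*sqrt(2) - 28) + 112)/(h^2 + h*(5 - 5*sqrt(2)) - 25*sqrt(2))
(2) = (4*p^2 + 36*p + 72)/(4*p + 5)
(3) = (q^2 - 6*q - 7)/(q^2 - 10*q + 24)
(4) = (x^2 + 3*x - 10)/x
(5) = (r - 7)/(r - 5)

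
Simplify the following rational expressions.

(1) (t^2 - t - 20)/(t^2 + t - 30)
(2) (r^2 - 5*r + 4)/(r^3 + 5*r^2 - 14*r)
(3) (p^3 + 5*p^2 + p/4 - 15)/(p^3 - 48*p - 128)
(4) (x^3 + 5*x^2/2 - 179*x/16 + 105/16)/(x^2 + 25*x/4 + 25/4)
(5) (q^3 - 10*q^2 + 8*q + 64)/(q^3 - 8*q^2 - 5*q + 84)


(1) = (t + 4)/(t + 6)
(2) = (r^2 - 5*r + 4)/(r^3 + 5*r^2 - 14*r)
(3) = (4*p^2 + 4*p - 15)/(4*p^2 - 16*p - 128)
(4) = (16*x^2 - 40*x + 21)/(16*x + 20)
(5) = (q^2 - 6*q - 16)/(q^2 - 4*q - 21)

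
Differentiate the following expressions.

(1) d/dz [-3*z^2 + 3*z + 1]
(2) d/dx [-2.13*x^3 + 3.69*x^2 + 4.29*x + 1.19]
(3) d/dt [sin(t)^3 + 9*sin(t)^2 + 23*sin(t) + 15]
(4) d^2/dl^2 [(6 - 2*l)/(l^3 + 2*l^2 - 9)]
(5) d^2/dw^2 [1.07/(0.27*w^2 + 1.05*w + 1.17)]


(1) = 3 - 6*z
(2) = -6.39*x^2 + 7.38*x + 4.29
(3) = (3*sin(t)^2 + 18*sin(t) + 23)*cos(t)
(4) = 4*(-l^2*(l - 3)*(3*l + 4)^2 + (3*l^2 + 4*l + (l - 3)*(3*l + 2))*(l^3 + 2*l^2 - 9))/(l^3 + 2*l^2 - 9)^3
(5) = (-0.156006*w^2 - 0.60669*w + 1.07*(0.54*w + 1.05)*(1.08*w + 2.1) - 0.676026)/(0.27*w^2 + 1.05*w + 1.17)^3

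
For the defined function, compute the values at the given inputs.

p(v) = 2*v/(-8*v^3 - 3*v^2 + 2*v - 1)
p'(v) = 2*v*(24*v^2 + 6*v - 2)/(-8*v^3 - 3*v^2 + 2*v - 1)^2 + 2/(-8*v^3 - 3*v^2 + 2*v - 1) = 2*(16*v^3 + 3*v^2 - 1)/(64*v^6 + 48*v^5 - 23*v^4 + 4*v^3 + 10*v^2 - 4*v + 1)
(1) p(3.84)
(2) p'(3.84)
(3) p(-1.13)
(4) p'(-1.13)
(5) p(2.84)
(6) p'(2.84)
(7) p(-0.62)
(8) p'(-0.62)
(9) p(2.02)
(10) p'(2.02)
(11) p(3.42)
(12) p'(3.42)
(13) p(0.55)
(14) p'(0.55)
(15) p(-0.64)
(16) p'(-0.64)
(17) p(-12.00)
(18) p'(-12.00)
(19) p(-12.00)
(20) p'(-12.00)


(1) = -0.02
(2) = 0.01
(3) = -0.51
(4) = -2.04
(5) = -0.03
(6) = 0.02
(7) = 0.83
(8) = -3.31
(9) = -0.05
(10) = 0.05
(11) = -0.02
(12) = 0.01
(13) = -0.51
(14) = 1.12
(15) = 0.91
(16) = -3.98
(17) = -0.00
(18) = -0.00
(19) = -0.00
(20) = -0.00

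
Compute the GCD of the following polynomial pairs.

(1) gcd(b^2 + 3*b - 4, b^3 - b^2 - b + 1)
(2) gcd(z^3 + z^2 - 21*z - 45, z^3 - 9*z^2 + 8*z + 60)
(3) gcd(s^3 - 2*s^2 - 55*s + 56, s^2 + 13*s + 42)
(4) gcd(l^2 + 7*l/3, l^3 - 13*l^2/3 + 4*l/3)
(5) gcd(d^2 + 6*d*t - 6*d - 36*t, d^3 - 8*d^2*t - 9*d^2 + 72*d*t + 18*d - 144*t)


(1) = b - 1
(2) = z - 5
(3) = gcd((s - 8)*(s - 1)*(s + 7), (s + 6)*(s + 7)) = s + 7
(4) = gcd(l*(l + 7/3), l*(l - 4)*(l - 1/3)) = l
(5) = d - 6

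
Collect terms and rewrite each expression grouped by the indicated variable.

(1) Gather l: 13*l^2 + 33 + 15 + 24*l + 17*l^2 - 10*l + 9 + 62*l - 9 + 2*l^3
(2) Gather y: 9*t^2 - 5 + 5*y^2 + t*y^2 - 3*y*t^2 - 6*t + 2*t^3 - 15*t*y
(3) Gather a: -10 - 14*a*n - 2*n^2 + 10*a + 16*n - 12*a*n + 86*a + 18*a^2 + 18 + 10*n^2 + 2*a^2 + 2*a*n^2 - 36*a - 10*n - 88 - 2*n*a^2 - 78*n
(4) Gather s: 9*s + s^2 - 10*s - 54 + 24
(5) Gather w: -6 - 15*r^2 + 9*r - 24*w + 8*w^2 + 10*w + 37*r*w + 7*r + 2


(1) = 2*l^3 + 30*l^2 + 76*l + 48
(2) = 2*t^3 + 9*t^2 - 6*t + y^2*(t + 5) + y*(-3*t^2 - 15*t) - 5
(3) = a^2*(20 - 2*n) + a*(2*n^2 - 26*n + 60) + 8*n^2 - 72*n - 80
(4) = s^2 - s - 30
(5) = -15*r^2 + 16*r + 8*w^2 + w*(37*r - 14) - 4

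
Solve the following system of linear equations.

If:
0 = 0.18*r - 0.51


Then:
r = 2.83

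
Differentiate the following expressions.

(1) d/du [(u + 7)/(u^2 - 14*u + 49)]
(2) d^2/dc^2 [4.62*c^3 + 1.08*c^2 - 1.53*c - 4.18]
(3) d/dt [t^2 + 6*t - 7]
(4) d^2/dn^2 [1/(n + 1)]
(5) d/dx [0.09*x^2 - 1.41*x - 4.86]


(1) = (-u - 21)/(u^3 - 21*u^2 + 147*u - 343)
(2) = 27.72*c + 2.16
(3) = 2*t + 6
(4) = 2/(n + 1)^3
(5) = 0.18*x - 1.41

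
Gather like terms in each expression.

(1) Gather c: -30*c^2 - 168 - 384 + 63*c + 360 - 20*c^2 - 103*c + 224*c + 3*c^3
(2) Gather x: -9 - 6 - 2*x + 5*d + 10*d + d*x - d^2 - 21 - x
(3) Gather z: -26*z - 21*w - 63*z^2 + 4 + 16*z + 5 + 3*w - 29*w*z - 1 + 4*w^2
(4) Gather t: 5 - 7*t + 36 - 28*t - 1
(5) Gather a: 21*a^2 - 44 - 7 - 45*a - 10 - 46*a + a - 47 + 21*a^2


(1) = 3*c^3 - 50*c^2 + 184*c - 192
(2) = -d^2 + 15*d + x*(d - 3) - 36
(3) = 4*w^2 - 18*w - 63*z^2 + z*(-29*w - 10) + 8
(4) = 40 - 35*t
(5) = 42*a^2 - 90*a - 108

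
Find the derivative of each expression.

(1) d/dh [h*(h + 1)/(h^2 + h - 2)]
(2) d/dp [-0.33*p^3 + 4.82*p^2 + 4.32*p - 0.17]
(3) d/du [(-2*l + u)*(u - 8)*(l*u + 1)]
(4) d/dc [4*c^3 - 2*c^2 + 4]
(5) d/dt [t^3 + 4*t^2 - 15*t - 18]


(1) = -4*h/(h^2 + h - 2)^2 - 2/(h^2 + h - 2)^2
(2) = -0.99*p^2 + 9.64*p + 4.32
(3) = -l*(2*l - u)*(u - 8) - (2*l - u)*(l*u + 1) + (u - 8)*(l*u + 1)
(4) = 4*c*(3*c - 1)
(5) = 3*t^2 + 8*t - 15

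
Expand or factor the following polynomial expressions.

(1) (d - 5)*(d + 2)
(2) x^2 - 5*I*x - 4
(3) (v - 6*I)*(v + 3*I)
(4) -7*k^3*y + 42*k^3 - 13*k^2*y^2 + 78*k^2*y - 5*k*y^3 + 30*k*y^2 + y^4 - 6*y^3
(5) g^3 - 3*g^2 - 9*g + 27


(1) = d^2 - 3*d - 10
(2) = (x - 4*I)*(x - I)
(3) = v^2 - 3*I*v + 18
(4) = (-7*k + y)*(k + y)^2*(y - 6)
(5) = (g - 3)^2*(g + 3)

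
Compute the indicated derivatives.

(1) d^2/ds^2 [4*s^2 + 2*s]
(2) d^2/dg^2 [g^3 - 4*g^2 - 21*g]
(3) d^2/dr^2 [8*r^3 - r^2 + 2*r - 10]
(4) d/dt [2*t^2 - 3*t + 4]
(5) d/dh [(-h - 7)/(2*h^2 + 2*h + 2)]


(1) = 8
(2) = 6*g - 8
(3) = 48*r - 2
(4) = 4*t - 3
(5) = (-h^2 - h + (h + 7)*(2*h + 1) - 1)/(2*(h^2 + h + 1)^2)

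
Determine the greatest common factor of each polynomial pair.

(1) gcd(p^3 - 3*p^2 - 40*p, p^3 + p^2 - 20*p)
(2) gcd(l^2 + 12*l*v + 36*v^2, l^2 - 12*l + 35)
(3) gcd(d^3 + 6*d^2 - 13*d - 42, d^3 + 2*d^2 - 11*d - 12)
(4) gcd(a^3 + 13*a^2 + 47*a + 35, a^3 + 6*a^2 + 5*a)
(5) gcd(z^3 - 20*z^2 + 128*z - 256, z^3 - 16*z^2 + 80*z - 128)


(1) = p^2 + 5*p
(2) = gcd((l + 6*v)^2, (l - 7)*(l - 5)) = 1
(3) = d - 3
(4) = a^2 + 6*a + 5
(5) = z^2 - 12*z + 32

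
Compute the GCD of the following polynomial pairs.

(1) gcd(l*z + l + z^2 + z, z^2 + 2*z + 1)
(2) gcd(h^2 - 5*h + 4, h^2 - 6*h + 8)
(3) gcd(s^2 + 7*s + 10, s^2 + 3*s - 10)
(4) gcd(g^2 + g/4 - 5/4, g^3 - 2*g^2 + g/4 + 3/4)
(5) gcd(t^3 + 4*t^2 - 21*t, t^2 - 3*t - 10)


(1) = gcd((l + z)*(z + 1), (z + 1)^2) = z + 1
(2) = gcd((h - 4)*(h - 1), (h - 4)*(h - 2)) = h - 4
(3) = s + 5
(4) = g - 1
(5) = gcd(t*(t - 3)*(t + 7), (t - 5)*(t + 2)) = 1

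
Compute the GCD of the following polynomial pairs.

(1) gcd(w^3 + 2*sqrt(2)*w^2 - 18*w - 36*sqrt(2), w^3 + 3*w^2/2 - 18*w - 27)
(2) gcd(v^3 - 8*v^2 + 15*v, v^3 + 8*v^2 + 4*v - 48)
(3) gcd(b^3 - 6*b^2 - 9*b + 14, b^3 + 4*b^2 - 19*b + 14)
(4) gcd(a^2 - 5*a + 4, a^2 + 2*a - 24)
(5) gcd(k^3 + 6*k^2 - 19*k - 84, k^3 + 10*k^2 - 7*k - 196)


(1) = w^2 - 18
(2) = 1
(3) = b - 1
(4) = gcd((a - 4)*(a - 1), (a - 4)*(a + 6)) = a - 4
(5) = k^2 + 3*k - 28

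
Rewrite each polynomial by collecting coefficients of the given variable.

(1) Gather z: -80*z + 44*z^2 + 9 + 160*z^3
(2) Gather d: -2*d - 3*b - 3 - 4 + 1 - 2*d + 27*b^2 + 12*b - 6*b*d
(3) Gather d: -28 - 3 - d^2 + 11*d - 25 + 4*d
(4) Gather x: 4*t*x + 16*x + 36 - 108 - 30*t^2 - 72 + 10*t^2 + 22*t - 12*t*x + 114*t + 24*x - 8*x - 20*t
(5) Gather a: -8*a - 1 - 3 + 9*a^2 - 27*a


(1) = 160*z^3 + 44*z^2 - 80*z + 9
(2) = 27*b^2 + 9*b + d*(-6*b - 4) - 6
(3) = -d^2 + 15*d - 56
(4) = -20*t^2 + 116*t + x*(32 - 8*t) - 144
(5) = 9*a^2 - 35*a - 4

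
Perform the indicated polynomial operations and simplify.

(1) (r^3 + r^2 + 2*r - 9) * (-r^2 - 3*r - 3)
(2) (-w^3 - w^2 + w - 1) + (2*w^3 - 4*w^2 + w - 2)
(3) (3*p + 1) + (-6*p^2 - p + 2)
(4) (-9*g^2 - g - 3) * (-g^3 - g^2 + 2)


(1) = -r^5 - 4*r^4 - 8*r^3 + 21*r + 27
(2) = w^3 - 5*w^2 + 2*w - 3
(3) = -6*p^2 + 2*p + 3
(4) = 9*g^5 + 10*g^4 + 4*g^3 - 15*g^2 - 2*g - 6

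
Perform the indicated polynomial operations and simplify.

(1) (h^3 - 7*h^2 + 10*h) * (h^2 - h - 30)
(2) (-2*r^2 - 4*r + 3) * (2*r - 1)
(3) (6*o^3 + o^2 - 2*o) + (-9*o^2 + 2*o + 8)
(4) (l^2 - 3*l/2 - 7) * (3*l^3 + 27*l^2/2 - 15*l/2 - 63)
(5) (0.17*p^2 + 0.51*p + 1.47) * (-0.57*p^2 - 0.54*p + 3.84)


(1) = h^5 - 8*h^4 - 13*h^3 + 200*h^2 - 300*h
(2) = -4*r^3 - 6*r^2 + 10*r - 3
(3) = 6*o^3 - 8*o^2 + 8
(4) = 3*l^5 + 9*l^4 - 195*l^3/4 - 585*l^2/4 + 147*l + 441
(5) = -0.0969*p^4 - 0.3825*p^3 - 0.4605*p^2 + 1.1646*p + 5.6448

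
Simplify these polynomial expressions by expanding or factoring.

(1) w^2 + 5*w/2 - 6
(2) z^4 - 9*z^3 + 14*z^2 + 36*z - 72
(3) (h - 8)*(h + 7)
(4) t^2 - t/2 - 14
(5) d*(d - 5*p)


(1) = (w - 3/2)*(w + 4)
(2) = (z - 6)*(z - 3)*(z - 2)*(z + 2)
(3) = h^2 - h - 56
(4) = (t - 4)*(t + 7/2)
(5) = d^2 - 5*d*p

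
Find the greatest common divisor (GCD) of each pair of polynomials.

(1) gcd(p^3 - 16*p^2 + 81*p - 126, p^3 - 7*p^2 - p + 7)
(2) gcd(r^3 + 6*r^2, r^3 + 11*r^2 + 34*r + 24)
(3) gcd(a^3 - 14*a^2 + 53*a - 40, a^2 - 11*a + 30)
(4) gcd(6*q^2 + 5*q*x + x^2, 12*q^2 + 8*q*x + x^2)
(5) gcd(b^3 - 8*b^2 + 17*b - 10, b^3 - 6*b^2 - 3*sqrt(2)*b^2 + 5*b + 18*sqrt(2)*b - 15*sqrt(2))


(1) = gcd((p - 7)*(p - 6)*(p - 3), (p - 7)*(p - 1)*(p + 1)) = p - 7
(2) = r + 6
(3) = a - 5
(4) = 2*q + x
(5) = b^2 - 6*b + 5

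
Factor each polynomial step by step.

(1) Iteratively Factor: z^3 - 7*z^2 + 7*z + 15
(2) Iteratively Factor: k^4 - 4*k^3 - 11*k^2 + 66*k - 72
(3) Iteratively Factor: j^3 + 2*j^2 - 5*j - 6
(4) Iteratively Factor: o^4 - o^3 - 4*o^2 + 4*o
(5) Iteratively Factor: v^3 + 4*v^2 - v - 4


(1) = (z - 5)*(z^2 - 2*z - 3) = (z - 5)*(z - 3)*(z + 1)
(2) = (k - 2)*(k^3 - 2*k^2 - 15*k + 36) = (k - 3)*(k - 2)*(k^2 + k - 12) = (k - 3)^2*(k - 2)*(k + 4)
(3) = (j + 1)*(j^2 + j - 6) = (j + 1)*(j + 3)*(j - 2)
(4) = (o)*(o^3 - o^2 - 4*o + 4) = o*(o - 1)*(o^2 - 4) = o*(o - 2)*(o - 1)*(o + 2)
(5) = (v + 1)*(v^2 + 3*v - 4) = (v + 1)*(v + 4)*(v - 1)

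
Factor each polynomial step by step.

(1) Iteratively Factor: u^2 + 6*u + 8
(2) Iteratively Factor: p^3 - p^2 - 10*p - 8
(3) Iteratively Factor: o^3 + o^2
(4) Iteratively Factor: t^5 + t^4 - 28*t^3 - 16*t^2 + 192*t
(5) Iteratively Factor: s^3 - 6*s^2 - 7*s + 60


(1) = (u + 2)*(u + 4)
(2) = (p - 4)*(p^2 + 3*p + 2) = (p - 4)*(p + 1)*(p + 2)
(3) = (o)*(o^2 + o) = o*(o + 1)*(o)
(4) = (t - 4)*(t^4 + 5*t^3 - 8*t^2 - 48*t) = (t - 4)*(t + 4)*(t^3 + t^2 - 12*t) = t*(t - 4)*(t + 4)*(t^2 + t - 12) = t*(t - 4)*(t - 3)*(t + 4)*(t + 4)
(5) = (s - 5)*(s^2 - s - 12) = (s - 5)*(s + 3)*(s - 4)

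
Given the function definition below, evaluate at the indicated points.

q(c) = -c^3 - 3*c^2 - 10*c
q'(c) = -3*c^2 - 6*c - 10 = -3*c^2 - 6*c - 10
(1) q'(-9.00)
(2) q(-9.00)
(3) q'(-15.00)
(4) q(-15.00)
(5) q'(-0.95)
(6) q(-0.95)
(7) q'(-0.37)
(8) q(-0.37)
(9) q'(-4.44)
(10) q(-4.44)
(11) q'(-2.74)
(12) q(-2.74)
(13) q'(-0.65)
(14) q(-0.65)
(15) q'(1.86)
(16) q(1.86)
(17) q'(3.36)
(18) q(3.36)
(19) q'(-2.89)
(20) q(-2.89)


(1) = -199.00
(2) = 576.00
(3) = -595.00
(4) = 2850.00
(5) = -7.01
(6) = 7.65
(7) = -8.19
(8) = 3.34
(9) = -42.50
(10) = 72.79
(11) = -16.08
(12) = 25.45
(13) = -7.37
(14) = 5.51
(15) = -31.54
(16) = -35.41
(17) = -64.03
(18) = -105.40
(19) = -17.72
(20) = 27.98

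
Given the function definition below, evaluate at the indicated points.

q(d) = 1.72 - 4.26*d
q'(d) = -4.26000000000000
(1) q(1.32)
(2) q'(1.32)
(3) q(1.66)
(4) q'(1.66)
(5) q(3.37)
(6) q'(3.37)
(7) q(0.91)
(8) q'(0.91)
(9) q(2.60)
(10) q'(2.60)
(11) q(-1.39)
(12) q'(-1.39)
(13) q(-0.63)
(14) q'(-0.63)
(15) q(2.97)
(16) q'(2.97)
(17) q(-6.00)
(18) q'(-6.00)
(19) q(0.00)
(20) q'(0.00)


(1) = -3.90
(2) = -4.26
(3) = -5.35
(4) = -4.26
(5) = -12.64
(6) = -4.26
(7) = -2.16
(8) = -4.26
(9) = -9.36
(10) = -4.26
(11) = 7.64
(12) = -4.26
(13) = 4.40
(14) = -4.26
(15) = -10.93
(16) = -4.26
(17) = 27.28
(18) = -4.26
(19) = 1.72
(20) = -4.26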